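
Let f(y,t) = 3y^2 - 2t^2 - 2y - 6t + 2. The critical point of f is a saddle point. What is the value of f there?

∂f/∂y = 6y - 2 = 0 and ∂f/∂t = -4t - 6 = 0, so (y, t) = (1/3, -3/2).
The Hessian has f_{yy} = 6, f_{tt} = -4, f_{yt} = 0, giving D = -24 < 0, so the point is a saddle point.
f(1/3, -3/2) = 37/6.

37/6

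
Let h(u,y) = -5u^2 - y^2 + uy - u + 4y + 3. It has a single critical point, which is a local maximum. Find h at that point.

∂h/∂u = -10u + y - 1 = 0 and ∂h/∂y = u - 2y + 4 = 0, so (u, y) = (2/19, 39/19).
The Hessian has h_{uu} = -10, h_{yy} = -2, h_{uy} = 1, giving D = 19 > 0 with h_{uu} < 0, so the point is a local maximum.
h(2/19, 39/19) = 134/19.

134/19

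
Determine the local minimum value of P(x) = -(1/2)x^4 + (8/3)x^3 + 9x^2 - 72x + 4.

P'(x) = -2x^3 + 8x^2 + 18x - 72 = 0 at x = -3, 3, 4.
Second-derivative test with P''(x) = -6x^2 + 16x + 18: P''(-3) = -84 < 0 ⇒ local maximum; P''(3) = 12 > 0 ⇒ local minimum; P''(4) = -14 < 0 ⇒ local maximum.
So the local minimum value is P(3) = -199/2.

-199/2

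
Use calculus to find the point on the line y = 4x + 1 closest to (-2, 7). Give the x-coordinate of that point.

22/17

Minimize D(x)^2 = (x + 2)^2 + (4x - 6)^2.
d/dx[D^2] = 2(x + 2) + 2·4·(4x - 6) = 0 ⇒ x = 22/17.
Then y = 105/17 and the distance is √(196/17) ≈ 3.3955.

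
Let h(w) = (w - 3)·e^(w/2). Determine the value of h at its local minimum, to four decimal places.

Differentiating with the product rule gives h'(w) = ((1/2)w - 1/2)·e^(w/2). Since e^(w/2) > 0, the only critical point is w = 1.
h''(1) has the same sign as 1/2 > 0, so this is a local minimum.
h(1) = (-2)·e^(1/2) ≈ -3.2974.

-3.2974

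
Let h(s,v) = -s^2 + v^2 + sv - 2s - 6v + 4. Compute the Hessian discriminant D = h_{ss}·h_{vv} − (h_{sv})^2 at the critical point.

-5

∂h/∂s = -2s + v - 2 = 0 and ∂h/∂v = s + 2v - 6 = 0, so (s, v) = (2/5, 14/5).
The Hessian has h_{ss} = -2, h_{vv} = 2, h_{sv} = 1, giving D = -5 < 0, so the point is a saddle point.
D = (-2)·(2) − (1)^2 = -5.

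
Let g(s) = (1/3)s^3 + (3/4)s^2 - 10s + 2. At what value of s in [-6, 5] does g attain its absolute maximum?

-4

Differentiating, g'(s) = s^2 + (3/2)s - 10; which vanishes at s = -4 and s = 5/2.
Evaluating at the critical points and endpoints: g(-6) = 17, g(-4) = 98/3, g(5/2) = -629/48, g(5) = 149/12.
Hence the absolute maximum is 98/3 at s = -4.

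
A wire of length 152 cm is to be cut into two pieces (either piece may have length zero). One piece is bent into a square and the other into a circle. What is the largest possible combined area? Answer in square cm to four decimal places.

1838.5579

Let x be the length used for the square. Square side x/4; circle radius (152−x)/(2π).
A(x) = (x/4)² + π·((152−x)/(2π))² = x²/16 + (152−x)²/(4π) for 0 ≤ x ≤ 152. A'(x) = x/8 − (152−x)/(2π) = 0 gives x = 4·152/(π+4) ≈ 85.1351.
A'' > 0, so the interior critical point is a minimum; the maximum is at an endpoint. A(0) = 1838.5579 and A(152) = 1444.0000, so the largest area is 1838.5579.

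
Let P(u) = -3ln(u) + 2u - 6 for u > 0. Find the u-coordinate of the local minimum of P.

P'(u) = -3/u + 2 = 0 gives u = 3/2.
P''(u) = 3/u², which is positive for u > 0, so this is a local minimum.
P(3/2) = -3·ln(3/2) + 3 - 6 ≈ -4.2164.

3/2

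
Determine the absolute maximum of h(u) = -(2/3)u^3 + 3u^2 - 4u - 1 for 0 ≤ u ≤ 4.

-1

h'(u) = -2u^2 + 6u - 4, which vanishes at u = 1 and u = 2.
Compare values at every candidate in [0, 4]: h(0) = -1,  h(1) = -8/3,  h(2) = -7/3,  h(4) = -35/3.
The maximum over the interval is -1, attained at u = 0.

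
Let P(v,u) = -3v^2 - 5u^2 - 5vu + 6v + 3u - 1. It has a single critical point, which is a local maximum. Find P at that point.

∂P/∂v = -6v - 5u + 6 = 0 and ∂P/∂u = -5v - 10u + 3 = 0, so (v, u) = (9/7, -12/35).
The Hessian has P_{vv} = -6, P_{uu} = -10, P_{vu} = -5, giving D = 35 > 0 with P_{vv} < 0, so the point is a local maximum.
P(9/7, -12/35) = 82/35.

82/35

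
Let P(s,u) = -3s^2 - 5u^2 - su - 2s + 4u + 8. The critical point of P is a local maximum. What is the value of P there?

548/59

∂P/∂s = -6s - u - 2 = 0 and ∂P/∂u = -s - 10u + 4 = 0, so (s, u) = (-24/59, 26/59).
The Hessian has P_{ss} = -6, P_{uu} = -10, P_{su} = -1, giving D = 59 > 0 with P_{ss} < 0, so the point is a local maximum.
P(-24/59, 26/59) = 548/59.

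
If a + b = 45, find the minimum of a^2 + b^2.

With a + b = 45, a^2 + b^2 = a^2 + (45 − a)^2.
The derivative 2a − 2(45 − a) = 4a − 90 vanishes at a = 45/2; second derivative 4 > 0, a minimum.
The minimum is 2·(45/2)^2 = 2025/2.

2025/2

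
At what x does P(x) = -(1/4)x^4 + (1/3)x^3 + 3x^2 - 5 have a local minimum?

P'(x) = -x^3 + x^2 + 6x. Setting P'(x) = 0 gives x ∈ {-2, 0, 3}.
P''(x) = -3x^2 + 2x + 6. P''(-2) = -10 < 0 ⇒ local maximum; P''(0) = 6 > 0 ⇒ local minimum; P''(3) = -15 < 0 ⇒ local maximum.
So the local minimum value is P(0) = -5.

0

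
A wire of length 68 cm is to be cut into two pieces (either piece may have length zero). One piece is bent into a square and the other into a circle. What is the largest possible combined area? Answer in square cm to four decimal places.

367.9662

Let x be the length used for the square. Square side x/4; circle radius (68−x)/(2π).
A(x) = (x/4)² + π·((68−x)/(2π))² = x²/16 + (68−x)²/(4π) for 0 ≤ x ≤ 68. A'(x) = x/8 − (68−x)/(2π) = 0 gives x = 4·68/(π+4) ≈ 38.0867.
A'' > 0, so the interior critical point is a minimum; the maximum is at an endpoint. A(0) = 367.9662 and A(68) = 289.0000, so the largest area is 367.9662.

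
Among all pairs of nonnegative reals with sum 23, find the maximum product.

With x + y = 23, the product is P(x) = x(23 − x).
P'(x) = 23 − 2x = 0 gives x = 23/2; P'' = −2 < 0, so this is the maximum.
P = 23/2·23/2 = 529/4.

529/4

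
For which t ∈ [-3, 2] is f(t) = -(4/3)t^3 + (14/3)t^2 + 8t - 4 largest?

f'(t) = -4t^2 + (28/3)t + 8, whose only zero in [-3, 2] is t = -2/3.
Compare values at every candidate in [-3, 2]: f(-3) = 50, f(-2/3) = -556/81, f(2) = 20.
The maximum over the interval is 50, attained at t = -3.

-3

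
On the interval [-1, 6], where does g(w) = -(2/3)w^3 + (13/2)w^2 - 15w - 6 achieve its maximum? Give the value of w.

g'(w) = -2w^2 + 13w - 15, which vanishes at w = 3/2 and w = 5.
Candidates: g(-1) = 97/6, g(3/2) = -129/8, g(5) = -11/6, g(6) = -6.
Hence the absolute maximum is 97/6 at w = -1.

-1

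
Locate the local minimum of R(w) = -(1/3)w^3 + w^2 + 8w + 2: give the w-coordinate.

-2

Critical points: R'(w) = -w^2 + 2w + 8 vanishes at w = -2, 4.
R''(w) = -2w + 2. R''(-2) = 6 > 0 ⇒ local minimum; R''(4) = -6 < 0 ⇒ local maximum.
So the local minimum value is R(-2) = -22/3.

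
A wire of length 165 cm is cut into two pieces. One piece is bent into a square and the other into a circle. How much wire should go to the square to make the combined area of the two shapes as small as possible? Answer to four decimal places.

Let x be the length used for the square. Square side x/4; circle radius (165−x)/(2π).
A(x) = (x/4)² + π·((165−x)/(2π))² = x²/16 + (165−x)²/(4π) for 0 ≤ x ≤ 165. A'(x) = x/8 − (165−x)/(2π) = 0 gives x = 4·165/(π+4) ≈ 92.4164.
A'' = 1/8 + 1/(2π) > 0, so this gives the minimum combined area; x ≈ 92.4164 cm to the square.

92.4164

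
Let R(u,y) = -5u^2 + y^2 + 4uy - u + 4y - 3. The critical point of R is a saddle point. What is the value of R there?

∂R/∂u = -10u + 4y - 1 = 0 and ∂R/∂y = 4u + 2y + 4 = 0, so (u, y) = (-1/2, -1).
The Hessian has R_{uu} = -10, R_{yy} = 2, R_{uy} = 4, giving D = -36 < 0, so the point is a saddle point.
R(-1/2, -1) = -19/4.

-19/4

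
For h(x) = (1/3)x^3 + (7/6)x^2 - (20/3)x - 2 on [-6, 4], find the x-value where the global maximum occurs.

h'(x) = x^2 + (7/3)x - 20/3, which vanishes at x = -4 and x = 5/3.
Candidates: h(-6) = 8; h(-4) = 22; h(5/3) = -1349/162; h(4) = 34/3.
The maximum over the interval is 22, attained at x = -4.

-4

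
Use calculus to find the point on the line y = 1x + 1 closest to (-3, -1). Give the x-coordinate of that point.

Minimize D(x)^2 = (x + 3)^2 + (x + 2)^2.
d/dx[D^2] = 2(x + 3) + 2·1·(x + 2) = 0 ⇒ x = -5/2.
Then y = -3/2 and the distance is √(1/2) ≈ 0.7071.

-5/2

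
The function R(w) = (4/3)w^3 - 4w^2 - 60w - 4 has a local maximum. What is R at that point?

104

R'(w) = 4w^2 - 8w - 60. Setting R'(w) = 0 gives w ∈ {-3, 5}.
R''(w) = 8w - 8. R''(-3) = -32 < 0 ⇒ local maximum; R''(5) = 32 > 0 ⇒ local minimum.
Thus R has its local maximum at w = -3, with value 104.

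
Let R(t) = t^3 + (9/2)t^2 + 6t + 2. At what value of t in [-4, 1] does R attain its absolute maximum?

Differentiating, R'(t) = 3t^2 + 9t + 6; which vanishes at t = -2 and t = -1.
Compare values at every candidate in [-4, 1]: R(-4) = -14; R(-2) = 0; R(-1) = -1/2; R(1) = 27/2.
The maximum over the interval is 27/2, attained at t = 1.

1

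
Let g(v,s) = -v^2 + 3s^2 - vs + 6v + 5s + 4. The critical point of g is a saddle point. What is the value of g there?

∂g/∂v = -2v - s + 6 = 0 and ∂g/∂s = -v + 6s + 5 = 0, so (v, s) = (41/13, -4/13).
The Hessian has g_{vv} = -2, g_{ss} = 6, g_{vs} = -1, giving D = -13 < 0, so the point is a saddle point.
g(41/13, -4/13) = 165/13.

165/13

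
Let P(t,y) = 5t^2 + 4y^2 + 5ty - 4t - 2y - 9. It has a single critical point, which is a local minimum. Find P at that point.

-49/5

∂P/∂t = 10t + 5y - 4 = 0 and ∂P/∂y = 5t + 8y - 2 = 0, so (t, y) = (2/5, 0).
The Hessian has P_{tt} = 10, P_{yy} = 8, P_{ty} = 5, giving D = 55 > 0 with P_{tt} > 0, so the point is a local minimum.
P(2/5, 0) = -49/5.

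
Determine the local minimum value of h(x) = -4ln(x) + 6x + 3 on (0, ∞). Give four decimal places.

8.6219

h'(x) = -4/x + 6 = 0 gives x = 2/3.
h''(x) = 4/x², which is positive for x > 0, so this is a local minimum.
h(2/3) = -4·ln(2/3) + 4 + 3 ≈ 8.6219.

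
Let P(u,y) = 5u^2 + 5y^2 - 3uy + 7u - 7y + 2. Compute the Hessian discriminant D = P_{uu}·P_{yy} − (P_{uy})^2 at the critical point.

91

∂P/∂u = 10u - 3y + 7 = 0 and ∂P/∂y = -3u + 10y - 7 = 0, so (u, y) = (-7/13, 7/13).
The Hessian has P_{uu} = 10, P_{yy} = 10, P_{uy} = -3, giving D = 91 > 0 with P_{uu} > 0, so the point is a local minimum.
D = (10)·(10) − (-3)^2 = 91.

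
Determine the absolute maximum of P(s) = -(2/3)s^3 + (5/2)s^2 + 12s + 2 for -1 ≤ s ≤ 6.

The derivative is -2s^2 + 5s + 12, whose only zero in [-1, 6] is s = 4.
Candidates: P(-1) = -41/6, P(4) = 142/3, P(6) = 20.
The maximum over the interval is 142/3, attained at s = 4.

142/3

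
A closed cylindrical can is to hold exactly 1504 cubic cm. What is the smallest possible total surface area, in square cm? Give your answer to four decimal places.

With radius r and height h, πr²h = 1504 so h = 1504/(πr²), and S(r) = 2πr² + 2πrh = 2πr² + 2·1504/r.
S'(r) = 4πr − 2·1504/r² = 0 ⇒ r³ = 1504/(2π), so r ≈ 6.2090 and h = 2r ≈ 12.4180.
S''(r) = 4π + 4·1504/r³ > 0, so this is the minimum; S ≈ 726.6854.

726.6854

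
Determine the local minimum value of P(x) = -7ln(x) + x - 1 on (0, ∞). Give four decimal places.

-7.6214

P'(x) = -7/x + 1 = 0 gives x = 7.
P''(x) = 7/x², which is positive for x > 0, so this is a local minimum.
P(7) = -7·ln(7) + 7 - 1 ≈ -7.6214.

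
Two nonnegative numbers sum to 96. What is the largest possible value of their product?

With x + y = 96, the product is P(x) = x(96 − x).
P'(x) = 96 − 2x = 0 gives x = 48; P'' = −2 < 0, so this is the maximum.
P = 48·48 = 2304.

2304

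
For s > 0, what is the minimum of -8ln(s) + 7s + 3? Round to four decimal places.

9.9317

R'(s) = -8/s + 7 = 0 gives s = 8/7.
R''(s) = 8/s², which is positive for s > 0, so this is a local minimum.
R(8/7) = -8·ln(8/7) + 8 + 3 ≈ 9.9317.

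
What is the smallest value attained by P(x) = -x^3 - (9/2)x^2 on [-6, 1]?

-27/2

The derivative is -3x^2 - 9x, which vanishes at x = -3 and x = 0.
Compare values at every candidate in [-6, 1]: P(-6) = 54, P(-3) = -27/2, P(0) = 0, P(1) = -11/2.
So the minimum is P(-3) = -27/2.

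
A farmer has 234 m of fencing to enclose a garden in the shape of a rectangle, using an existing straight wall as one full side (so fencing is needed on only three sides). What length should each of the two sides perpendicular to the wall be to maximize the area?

117/2

Let the sides perpendicular to the wall have length x and the parallel side y, so 2x + y = 234 and the area is A = xy = x(234 − 2x).
A'(x) = 234 − 4x = 0 gives x = 117/2, and A''(x) = −4 < 0 confirms a maximum.
Then y = 234 − 2·117/2 = 117 and A = 13689/2.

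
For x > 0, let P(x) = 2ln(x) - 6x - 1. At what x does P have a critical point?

1/3

P'(x) = 2/x − 6 = 0 gives x = 1/3.
P''(x) = -2/x², which is negative for x > 0, so this is a local maximum.
P(1/3) = 2·ln(1/3) - 2 - 1 ≈ -5.1972.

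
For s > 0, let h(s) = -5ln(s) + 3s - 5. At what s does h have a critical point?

h'(s) = -5/s + 3 = 0 gives s = 5/3.
h''(s) = 5/s², which is positive for s > 0, so this is a local minimum.
h(5/3) = -5·ln(5/3) + 5 - 5 ≈ -2.5541.

5/3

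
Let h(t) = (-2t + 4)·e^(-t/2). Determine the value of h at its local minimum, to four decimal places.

-0.5413

Differentiating with the product rule gives h'(t) = (t - 4)·e^(-t/2). Since e^(-t/2) > 0, the only critical point is t = 4.
h''(4) has the same sign as 1 > 0, so this is a local minimum.
h(4) = (-4)·e^(-2) ≈ -0.5413.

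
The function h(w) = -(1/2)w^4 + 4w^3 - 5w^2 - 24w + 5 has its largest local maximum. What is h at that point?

39/2

h'(w) = -2w^3 + 12w^2 - 10w - 24 = 0 at w = -1, 3, 4.
h''(w) = -6w^2 + 24w - 10. h''(-1) = -40 < 0 ⇒ local maximum; h''(3) = 8 > 0 ⇒ local minimum; h''(4) = -10 < 0 ⇒ local maximum.
So the largest local maximum value is h(-1) = 39/2.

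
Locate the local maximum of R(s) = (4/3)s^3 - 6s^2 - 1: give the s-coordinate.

0

Critical points: R'(s) = 4s^2 - 12s vanishes at s = 0, 3.
Since R''(s) = 8s - 12, we get R''(0) = -12 < 0 ⇒ local maximum; R''(3) = 12 > 0 ⇒ local minimum.
So the local maximum value is R(0) = -1.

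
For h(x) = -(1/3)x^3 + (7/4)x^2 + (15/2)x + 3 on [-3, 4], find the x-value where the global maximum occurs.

4

Differentiating, h'(x) = -x^2 + (7/2)x + 15/2; whose only zero in [-3, 4] is x = -3/2.
Compare values at every candidate in [-3, 4]: h(-3) = 21/4; h(-3/2) = -51/16; h(4) = 119/3.
Hence the absolute maximum is 119/3 at x = 4.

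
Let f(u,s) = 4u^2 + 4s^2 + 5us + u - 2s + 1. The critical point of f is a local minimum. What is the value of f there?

∂f/∂u = 8u + 5s + 1 = 0 and ∂f/∂s = 5u + 8s - 2 = 0, so (u, s) = (-6/13, 7/13).
The Hessian has f_{uu} = 8, f_{ss} = 8, f_{us} = 5, giving D = 39 > 0 with f_{uu} > 0, so the point is a local minimum.
f(-6/13, 7/13) = 3/13.

3/13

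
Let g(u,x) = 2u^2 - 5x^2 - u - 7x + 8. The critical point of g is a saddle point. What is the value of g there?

∂g/∂u = 4u - 1 = 0 and ∂g/∂x = -10x - 7 = 0, so (u, x) = (1/4, -7/10).
The Hessian has g_{uu} = 4, g_{xx} = -10, g_{ux} = 0, giving D = -40 < 0, so the point is a saddle point.
g(1/4, -7/10) = 413/40.

413/40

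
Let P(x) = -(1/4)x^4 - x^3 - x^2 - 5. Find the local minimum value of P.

-21/4

P'(x) = -x^3 - 3x^2 - 2x = 0 at x = -2, -1, 0.
Since P''(x) = -3x^2 - 6x - 2, we get P''(-2) = -2 < 0 ⇒ local maximum; P''(-1) = 1 > 0 ⇒ local minimum; P''(0) = -2 < 0 ⇒ local maximum.
So the local minimum value is P(-1) = -21/4.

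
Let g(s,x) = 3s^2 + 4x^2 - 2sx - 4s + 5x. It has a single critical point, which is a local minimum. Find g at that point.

∂g/∂s = 6s - 2x - 4 = 0 and ∂g/∂x = -2s + 8x + 5 = 0, so (s, x) = (1/2, -1/2).
The Hessian has g_{ss} = 6, g_{xx} = 8, g_{sx} = -2, giving D = 44 > 0 with g_{ss} > 0, so the point is a local minimum.
g(1/2, -1/2) = -9/4.

-9/4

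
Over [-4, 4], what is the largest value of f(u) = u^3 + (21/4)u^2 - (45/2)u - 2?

f'(u) = 3u^2 + (21/2)u - 45/2, whose only zero in [-4, 4] is u = 3/2.
Evaluating at the critical points and endpoints: f(-4) = 108, f(3/2) = -329/16, f(4) = 56.
Hence the absolute maximum is 108 at u = -4.

108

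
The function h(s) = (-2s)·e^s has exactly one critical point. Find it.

Differentiating with the product rule gives h'(s) = (-2s - 2)·e^s. Since e^s > 0, the only critical point is s = -1.
h''(-1) has the same sign as -2 < 0, so this is a local maximum.
h(-1) = (2)·e^(-1) ≈ 0.7358.

-1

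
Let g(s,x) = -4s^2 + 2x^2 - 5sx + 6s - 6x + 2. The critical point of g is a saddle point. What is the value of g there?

∂g/∂s = -8s - 5x + 6 = 0 and ∂g/∂x = -5s + 4x - 6 = 0, so (s, x) = (-2/19, 26/19).
The Hessian has g_{ss} = -8, g_{xx} = 4, g_{sx} = -5, giving D = -57 < 0, so the point is a saddle point.
g(-2/19, 26/19) = -46/19.

-46/19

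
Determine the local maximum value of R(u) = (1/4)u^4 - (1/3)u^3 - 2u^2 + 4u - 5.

R'(u) = u^3 - u^2 - 4u + 4 = 0 at u = -2, 1, 2.
Since R''(u) = 3u^2 - 2u - 4, we get R''(-2) = 12 > 0 ⇒ local minimum; R''(1) = -3 < 0 ⇒ local maximum; R''(2) = 4 > 0 ⇒ local minimum.
Thus R has its local maximum at u = 1, with value -37/12.

-37/12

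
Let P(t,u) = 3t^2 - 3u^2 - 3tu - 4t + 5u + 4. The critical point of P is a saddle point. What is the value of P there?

∂P/∂t = 6t - 3u - 4 = 0 and ∂P/∂u = -3t - 6u + 5 = 0, so (t, u) = (13/15, 2/5).
The Hessian has P_{tt} = 6, P_{uu} = -6, P_{tu} = -3, giving D = -45 < 0, so the point is a saddle point.
P(13/15, 2/5) = 49/15.

49/15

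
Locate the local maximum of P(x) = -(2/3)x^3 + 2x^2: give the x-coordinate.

P'(x) = -2x^2 + 4x. Setting P'(x) = 0 gives x ∈ {0, 2}.
Since P''(x) = -4x + 4, we get P''(0) = 4 > 0 ⇒ local minimum; P''(2) = -4 < 0 ⇒ local maximum.
So the local maximum value is P(2) = 8/3.

2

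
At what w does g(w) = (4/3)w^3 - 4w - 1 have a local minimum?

g'(w) = 4w^2 - 4. Setting g'(w) = 0 gives w ∈ {-1, 1}.
Second-derivative test with g''(w) = 8w: g''(-1) = -8 < 0 ⇒ local maximum; g''(1) = 8 > 0 ⇒ local minimum.
Thus g has its local minimum at w = 1, with value -11/3.

1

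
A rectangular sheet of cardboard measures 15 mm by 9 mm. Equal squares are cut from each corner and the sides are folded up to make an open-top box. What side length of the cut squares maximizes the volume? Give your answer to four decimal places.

With cut size x, the volume is V(x) = x(15 − 2x)(9 − 2x) for 0 < x < 4.5.
V'(x) = 12x^2 − 96x + 135. Setting V'(x) = 0 gives x ≈ 1.8206 (the root in (0, 4.5)).
V''(x) = 24x − 96 is negative there, so this is the maximum; V ≈ 110.8191.

1.8206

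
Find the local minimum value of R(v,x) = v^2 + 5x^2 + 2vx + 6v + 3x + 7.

∂R/∂v = 2v + 2x + 6 = 0 and ∂R/∂x = 2v + 10x + 3 = 0, so (v, x) = (-27/8, 3/8).
The Hessian has R_{vv} = 2, R_{xx} = 10, R_{vx} = 2, giving D = 16 > 0 with R_{vv} > 0, so the point is a local minimum.
R(-27/8, 3/8) = -41/16.

-41/16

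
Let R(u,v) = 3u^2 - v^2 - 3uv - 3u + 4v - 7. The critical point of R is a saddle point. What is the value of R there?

-48/7

∂R/∂u = 6u - 3v - 3 = 0 and ∂R/∂v = -3u - 2v + 4 = 0, so (u, v) = (6/7, 5/7).
The Hessian has R_{uu} = 6, R_{vv} = -2, R_{uv} = -3, giving D = -21 < 0, so the point is a saddle point.
R(6/7, 5/7) = -48/7.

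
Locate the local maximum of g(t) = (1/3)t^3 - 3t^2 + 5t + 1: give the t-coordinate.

g'(t) = t^2 - 6t + 5 = 0 at t = 1, 5.
Since g''(t) = 2t - 6, we get g''(1) = -4 < 0 ⇒ local maximum; g''(5) = 4 > 0 ⇒ local minimum.
Thus g has its local maximum at t = 1, with value 10/3.

1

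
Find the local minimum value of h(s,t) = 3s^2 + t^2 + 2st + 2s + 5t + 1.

∂h/∂s = 6s + 2t + 2 = 0 and ∂h/∂t = 2s + 2t + 5 = 0, so (s, t) = (3/4, -13/4).
The Hessian has h_{ss} = 6, h_{tt} = 2, h_{st} = 2, giving D = 8 > 0 with h_{ss} > 0, so the point is a local minimum.
h(3/4, -13/4) = -51/8.

-51/8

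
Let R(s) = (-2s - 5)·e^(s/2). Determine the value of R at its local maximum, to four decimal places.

R'(s) = (-2)·e^(s/2) + (-2s - 5)·(1/2)·e^(s/2) = (-s - 9/2)·e^(s/2). Since e^(s/2) > 0, the only critical point is s = -9/2.
R''(-9/2) has the same sign as -1 < 0, so this is a local maximum.
R(-9/2) = (4)·e^(-9/4) ≈ 0.4216.

0.4216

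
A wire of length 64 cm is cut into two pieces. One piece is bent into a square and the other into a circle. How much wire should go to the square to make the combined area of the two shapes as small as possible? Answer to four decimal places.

Let x be the length used for the square. Square side x/4; circle radius (64−x)/(2π).
A(x) = (x/4)² + π·((64−x)/(2π))² = x²/16 + (64−x)²/(4π) for 0 ≤ x ≤ 64. A'(x) = x/8 − (64−x)/(2π) = 0 gives x = 4·64/(π+4) ≈ 35.8463.
A'' = 1/8 + 1/(2π) > 0, so this gives the minimum combined area; x ≈ 35.8463 cm to the square.

35.8463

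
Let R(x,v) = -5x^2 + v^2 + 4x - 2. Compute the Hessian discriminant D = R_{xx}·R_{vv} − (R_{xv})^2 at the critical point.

∂R/∂x = -10x + 4 = 0 and ∂R/∂v = 2v = 0, so (x, v) = (2/5, 0).
The Hessian has R_{xx} = -10, R_{vv} = 2, R_{xv} = 0, giving D = -20 < 0, so the point is a saddle point.
D = (-10)·(2) − (0)^2 = -20.

-20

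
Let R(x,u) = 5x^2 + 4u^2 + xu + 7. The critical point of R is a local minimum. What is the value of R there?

7

∂R/∂x = 10x + u = 0 and ∂R/∂u = x + 8u = 0, so (x, u) = (0, 0).
The Hessian has R_{xx} = 10, R_{uu} = 8, R_{xu} = 1, giving D = 79 > 0 with R_{xx} > 0, so the point is a local minimum.
R(0, 0) = 7.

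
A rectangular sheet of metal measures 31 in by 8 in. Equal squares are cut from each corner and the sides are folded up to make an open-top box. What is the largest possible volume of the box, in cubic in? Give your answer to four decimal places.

With cut size x, the volume is V(x) = x(31 − 2x)(8 − 2x) for 0 < x < 4.
V'(x) = 12x^2 − 156x + 248. Setting V'(x) = 0 gives x ≈ 1.8542 (the root in (0, 4)).
V''(x) = 24x − 156 is negative there, so this is the maximum; V ≈ 217.1725.

217.1725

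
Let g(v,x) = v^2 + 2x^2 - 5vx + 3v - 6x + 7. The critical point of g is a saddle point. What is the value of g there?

83/17

∂g/∂v = 2v - 5x + 3 = 0 and ∂g/∂x = -5v + 4x - 6 = 0, so (v, x) = (-18/17, 3/17).
The Hessian has g_{vv} = 2, g_{xx} = 4, g_{vx} = -5, giving D = -17 < 0, so the point is a saddle point.
g(-18/17, 3/17) = 83/17.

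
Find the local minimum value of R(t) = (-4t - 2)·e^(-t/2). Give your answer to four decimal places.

-3.7789

R'(t) = (-4)·e^(-t/2) + (-4t - 2)·(-1/2)·e^(-t/2) = (2t - 3)·e^(-t/2). Since e^(-t/2) > 0, the only critical point is t = 3/2.
R''(3/2) has the same sign as 2 > 0, so this is a local minimum.
R(3/2) = (-8)·e^(-3/4) ≈ -3.7789.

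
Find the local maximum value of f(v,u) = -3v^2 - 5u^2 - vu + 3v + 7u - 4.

∂f/∂v = -6v - u + 3 = 0 and ∂f/∂u = -v - 10u + 7 = 0, so (v, u) = (23/59, 39/59).
The Hessian has f_{vv} = -6, f_{uu} = -10, f_{vu} = -1, giving D = 59 > 0 with f_{vv} < 0, so the point is a local maximum.
f(23/59, 39/59) = -65/59.

-65/59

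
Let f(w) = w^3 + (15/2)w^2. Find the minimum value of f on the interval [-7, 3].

0

f'(w) = 3w^2 + 15w, which vanishes at w = -5 and w = 0.
Candidates: f(-7) = 49/2; f(-5) = 125/2; f(0) = 0; f(3) = 189/2.
Hence the absolute minimum is 0 at w = 0.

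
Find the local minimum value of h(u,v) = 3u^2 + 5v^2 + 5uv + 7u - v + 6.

∂h/∂u = 6u + 5v + 7 = 0 and ∂h/∂v = 5u + 10v - 1 = 0, so (u, v) = (-15/7, 41/35).
The Hessian has h_{uu} = 6, h_{vv} = 10, h_{uv} = 5, giving D = 35 > 0 with h_{uu} > 0, so the point is a local minimum.
h(-15/7, 41/35) = -73/35.

-73/35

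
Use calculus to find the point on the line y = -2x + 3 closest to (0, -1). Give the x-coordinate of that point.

8/5

Minimize D(x)^2 = (x + 0)^2 + (-2x + 4)^2.
d/dx[D^2] = 2(x + 0) + 2·(-2)·(-2x + 4) = 0 ⇒ x = 8/5.
Then y = -1/5 and the distance is √(16/5) ≈ 1.7889.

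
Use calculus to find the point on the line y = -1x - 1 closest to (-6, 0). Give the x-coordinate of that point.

-7/2

Minimize D(x)^2 = (x + 6)^2 + (-x - 1)^2.
d/dx[D^2] = 2(x + 6) + 2·(-1)·(-x - 1) = 0 ⇒ x = -7/2.
Then y = 5/2 and the distance is √(25/2) ≈ 3.5355.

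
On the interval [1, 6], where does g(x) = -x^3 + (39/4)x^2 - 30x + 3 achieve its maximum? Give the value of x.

1

Differentiating, g'(x) = -3x^2 + (39/2)x - 30; which vanishes at x = 5/2 and x = 4.
Candidates: g(1) = -73/4; g(5/2) = -427/16; g(4) = -25; g(6) = -42.
Hence the absolute maximum is -73/4 at x = 1.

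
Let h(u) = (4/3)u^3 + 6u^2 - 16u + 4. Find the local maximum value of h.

h'(u) = 4u^2 + 12u - 16 = 0 at u = -4, 1.
Since h''(u) = 8u + 12, we get h''(-4) = -20 < 0 ⇒ local maximum; h''(1) = 20 > 0 ⇒ local minimum.
The local maximum is h(-4) = 236/3.

236/3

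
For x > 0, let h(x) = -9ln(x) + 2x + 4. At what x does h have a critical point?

9/2

h'(x) = -9/x + 2 = 0 gives x = 9/2.
h''(x) = 9/x², which is positive for x > 0, so this is a local minimum.
h(9/2) = -9·ln(9/2) + 9 + 4 ≈ -0.5367.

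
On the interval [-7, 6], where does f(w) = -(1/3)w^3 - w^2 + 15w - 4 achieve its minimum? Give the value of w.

-5

Differentiating, f'(w) = -w^2 - 2w + 15; which vanishes at w = -5 and w = 3.
Evaluating at the critical points and endpoints: f(-7) = -131/3; f(-5) = -187/3; f(3) = 23; f(6) = -22.
Hence the absolute minimum is -187/3 at w = -5.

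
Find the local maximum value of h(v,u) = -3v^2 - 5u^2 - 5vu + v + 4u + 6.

243/35

∂h/∂v = -6v - 5u + 1 = 0 and ∂h/∂u = -5v - 10u + 4 = 0, so (v, u) = (-2/7, 19/35).
The Hessian has h_{vv} = -6, h_{uu} = -10, h_{vu} = -5, giving D = 35 > 0 with h_{vv} < 0, so the point is a local maximum.
h(-2/7, 19/35) = 243/35.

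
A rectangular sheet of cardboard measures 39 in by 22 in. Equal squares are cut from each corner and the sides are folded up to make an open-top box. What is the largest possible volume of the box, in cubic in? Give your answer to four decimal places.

1755.0331

With cut size x, the volume is V(x) = x(39 − 2x)(22 − 2x) for 0 < x < 11.
V'(x) = 12x^2 − 244x + 858. Setting V'(x) = 0 gives x ≈ 4.5221 (the root in (0, 11)).
V''(x) = 24x − 244 is negative there, so this is the maximum; V ≈ 1755.0331.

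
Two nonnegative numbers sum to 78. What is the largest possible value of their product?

With x + y = 78, the product is P(x) = x(78 − x).
P'(x) = 78 − 2x = 0 gives x = 39; P'' = −2 < 0, so this is the maximum.
P = 39·39 = 1521.

1521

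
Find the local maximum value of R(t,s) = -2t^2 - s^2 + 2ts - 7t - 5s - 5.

∂R/∂t = -4t + 2s - 7 = 0 and ∂R/∂s = 2t - 2s - 5 = 0, so (t, s) = (-6, -17/2).
The Hessian has R_{tt} = -4, R_{ss} = -2, R_{ts} = 2, giving D = 4 > 0 with R_{tt} < 0, so the point is a local maximum.
R(-6, -17/2) = 149/4.

149/4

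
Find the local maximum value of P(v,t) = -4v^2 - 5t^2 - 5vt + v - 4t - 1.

∂P/∂v = -8v - 5t + 1 = 0 and ∂P/∂t = -5v - 10t - 4 = 0, so (v, t) = (6/11, -37/55).
The Hessian has P_{vv} = -8, P_{tt} = -10, P_{vt} = -5, giving D = 55 > 0 with P_{vv} < 0, so the point is a local maximum.
P(6/11, -37/55) = 34/55.

34/55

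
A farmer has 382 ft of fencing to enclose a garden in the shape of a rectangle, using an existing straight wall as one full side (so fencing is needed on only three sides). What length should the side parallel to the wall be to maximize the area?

191

Let the sides perpendicular to the wall have length x and the parallel side y, so 2x + y = 382 and the area is A = xy = x(382 − 2x).
A'(x) = 382 − 4x = 0 gives x = 191/2, and A''(x) = −4 < 0 confirms a maximum.
Then y = 382 − 2·191/2 = 191 and A = 36481/2.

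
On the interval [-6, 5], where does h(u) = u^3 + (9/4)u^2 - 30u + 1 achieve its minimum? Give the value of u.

5/2

h'(u) = 3u^2 + (9/2)u - 30, which vanishes at u = -4 and u = 5/2.
Candidates: h(-6) = 46,  h(-4) = 93,  h(5/2) = -709/16,  h(5) = 129/4.
Hence the absolute minimum is -709/16 at u = 5/2.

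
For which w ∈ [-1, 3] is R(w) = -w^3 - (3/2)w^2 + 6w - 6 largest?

1

R'(w) = -3w^2 - 3w + 6, whose only zero in [-1, 3] is w = 1.
Evaluating at the critical points and endpoints: R(-1) = -25/2; R(1) = -5/2; R(3) = -57/2.
Hence the absolute maximum is -5/2 at w = 1.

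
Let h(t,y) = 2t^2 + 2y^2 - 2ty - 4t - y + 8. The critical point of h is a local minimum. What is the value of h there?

∂h/∂t = 4t - 2y - 4 = 0 and ∂h/∂y = -2t + 4y - 1 = 0, so (t, y) = (3/2, 1).
The Hessian has h_{tt} = 4, h_{yy} = 4, h_{ty} = -2, giving D = 12 > 0 with h_{tt} > 0, so the point is a local minimum.
h(3/2, 1) = 9/2.

9/2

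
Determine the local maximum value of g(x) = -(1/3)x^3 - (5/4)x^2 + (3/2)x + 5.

259/48

Critical points: g'(x) = -x^2 - (5/2)x + 3/2 vanishes at x = -3, 1/2.
Second-derivative test with g''(x) = -2x - 5/2: g''(-3) = 7/2 > 0 ⇒ local minimum; g''(1/2) = -7/2 < 0 ⇒ local maximum.
The local maximum is g(1/2) = 259/48.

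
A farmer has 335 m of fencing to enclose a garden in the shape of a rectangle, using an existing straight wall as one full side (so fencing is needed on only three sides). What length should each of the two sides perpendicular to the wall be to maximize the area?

335/4

Let the sides perpendicular to the wall have length x and the parallel side y, so 2x + y = 335 and the area is A = xy = x(335 − 2x).
A'(x) = 335 − 4x = 0 gives x = 335/4, and A''(x) = −4 < 0 confirms a maximum.
Then y = 335 − 2·335/4 = 335/2 and A = 112225/8.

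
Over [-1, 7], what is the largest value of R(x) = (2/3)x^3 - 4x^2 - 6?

80/3

R'(x) = 2x^2 - 8x, which vanishes at x = 0 and x = 4.
Compare values at every candidate in [-1, 7]: R(-1) = -32/3, R(0) = -6, R(4) = -82/3, R(7) = 80/3.
The maximum over the interval is 80/3, attained at x = 7.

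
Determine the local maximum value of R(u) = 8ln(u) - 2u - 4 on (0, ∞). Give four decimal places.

R'(u) = 8/u − 2 = 0 gives u = 4.
R''(u) = -8/u², which is negative for u > 0, so this is a local maximum.
R(4) = 8·ln(4) - 8 - 4 ≈ -0.9096.

-0.9096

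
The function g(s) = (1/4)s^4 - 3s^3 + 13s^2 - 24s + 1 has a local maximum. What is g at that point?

g'(s) = s^3 - 9s^2 + 26s - 24. Setting g'(s) = 0 gives s ∈ {2, 3, 4}.
g''(s) = 3s^2 - 18s + 26. g''(2) = 2 > 0 ⇒ local minimum; g''(3) = -1 < 0 ⇒ local maximum; g''(4) = 2 > 0 ⇒ local minimum.
Thus g has its local maximum at s = 3, with value -59/4.

-59/4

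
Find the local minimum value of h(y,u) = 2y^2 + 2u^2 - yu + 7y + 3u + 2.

∂h/∂y = 4y - u + 7 = 0 and ∂h/∂u = -y + 4u + 3 = 0, so (y, u) = (-31/15, -19/15).
The Hessian has h_{yy} = 4, h_{uu} = 4, h_{yu} = -1, giving D = 15 > 0 with h_{yy} > 0, so the point is a local minimum.
h(-31/15, -19/15) = -107/15.

-107/15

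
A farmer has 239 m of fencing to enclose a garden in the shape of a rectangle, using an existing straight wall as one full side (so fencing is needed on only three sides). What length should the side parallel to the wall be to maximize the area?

239/2

Let the sides perpendicular to the wall have length x and the parallel side y, so 2x + y = 239 and the area is A = xy = x(239 − 2x).
A'(x) = 239 − 4x = 0 gives x = 239/4, and A''(x) = −4 < 0 confirms a maximum.
Then y = 239 − 2·239/4 = 239/2 and A = 57121/8.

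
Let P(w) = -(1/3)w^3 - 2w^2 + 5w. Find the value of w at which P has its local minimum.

Critical points: P'(w) = -w^2 - 4w + 5 vanishes at w = -5, 1.
P''(w) = -2w - 4. P''(-5) = 6 > 0 ⇒ local minimum; P''(1) = -6 < 0 ⇒ local maximum.
Thus P has its local minimum at w = -5, with value -100/3.

-5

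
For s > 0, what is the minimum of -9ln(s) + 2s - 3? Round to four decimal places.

-7.5367

R'(s) = -9/s + 2 = 0 gives s = 9/2.
R''(s) = 9/s², which is positive for s > 0, so this is a local minimum.
R(9/2) = -9·ln(9/2) + 9 - 3 ≈ -7.5367.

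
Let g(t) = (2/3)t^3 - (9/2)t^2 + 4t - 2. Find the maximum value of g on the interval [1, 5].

The derivative is 2t^2 - 9t + 4, whose only zero in [1, 5] is t = 4.
Candidates: g(1) = -11/6,  g(4) = -46/3,  g(5) = -67/6.
Hence the absolute maximum is -11/6 at t = 1.

-11/6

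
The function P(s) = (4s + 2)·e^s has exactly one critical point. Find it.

Differentiating with the product rule gives P'(s) = (4s + 6)·e^s. Since e^s > 0, the only critical point is s = -3/2.
P''(-3/2) has the same sign as 4 > 0, so this is a local minimum.
P(-3/2) = (-4)·e^(-3/2) ≈ -0.8925.

-3/2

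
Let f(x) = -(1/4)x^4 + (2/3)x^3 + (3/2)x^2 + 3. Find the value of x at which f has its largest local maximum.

f'(x) = -x^3 + 2x^2 + 3x = 0 at x = -1, 0, 3.
Since f''(x) = -3x^2 + 4x + 3, we get f''(-1) = -4 < 0 ⇒ local maximum; f''(0) = 3 > 0 ⇒ local minimum; f''(3) = -12 < 0 ⇒ local maximum.
Thus f has its largest local maximum at x = 3, with value 57/4.

3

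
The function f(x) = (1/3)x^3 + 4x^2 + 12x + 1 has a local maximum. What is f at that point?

Critical points: f'(x) = x^2 + 8x + 12 vanishes at x = -6, -2.
f''(x) = 2x + 8. f''(-6) = -4 < 0 ⇒ local maximum; f''(-2) = 4 > 0 ⇒ local minimum.
The local maximum is f(-6) = 1.

1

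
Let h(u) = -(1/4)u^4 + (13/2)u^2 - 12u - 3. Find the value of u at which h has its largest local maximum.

-4

h'(u) = -u^3 + 13u - 12. Setting h'(u) = 0 gives u ∈ {-4, 1, 3}.
Since h''(u) = -3u^2 + 13, we get h''(-4) = -35 < 0 ⇒ local maximum; h''(1) = 10 > 0 ⇒ local minimum; h''(3) = -14 < 0 ⇒ local maximum.
So the largest local maximum value is h(-4) = 85.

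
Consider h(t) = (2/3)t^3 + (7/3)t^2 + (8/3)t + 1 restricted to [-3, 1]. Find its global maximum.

h'(t) = 2t^2 + (14/3)t + 8/3, which vanishes at t = -4/3 and t = -1.
Compare values at every candidate in [-3, 1]: h(-3) = -4; h(-4/3) = 1/81; h(-1) = 0; h(1) = 20/3.
So the maximum is h(1) = 20/3.

20/3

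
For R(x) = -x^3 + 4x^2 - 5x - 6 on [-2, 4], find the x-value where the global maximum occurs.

The derivative is -3x^2 + 8x - 5, which vanishes at x = 1 and x = 5/3.
Compare values at every candidate in [-2, 4]: R(-2) = 28; R(1) = -8; R(5/3) = -212/27; R(4) = -26.
So the maximum is R(-2) = 28.

-2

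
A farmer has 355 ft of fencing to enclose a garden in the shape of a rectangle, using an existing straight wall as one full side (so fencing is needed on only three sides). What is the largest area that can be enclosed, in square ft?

126025/8

Let the sides perpendicular to the wall have length x and the parallel side y, so 2x + y = 355 and the area is A = xy = x(355 − 2x).
A'(x) = 355 − 4x = 0 gives x = 355/4, and A''(x) = −4 < 0 confirms a maximum.
Then y = 355 − 2·355/4 = 355/2 and A = 126025/8.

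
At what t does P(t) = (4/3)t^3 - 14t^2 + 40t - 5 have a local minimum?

5

P'(t) = 4t^2 - 28t + 40 = 0 at t = 2, 5.
P''(t) = 8t - 28. P''(2) = -12 < 0 ⇒ local maximum; P''(5) = 12 > 0 ⇒ local minimum.
So the local minimum value is P(5) = 35/3.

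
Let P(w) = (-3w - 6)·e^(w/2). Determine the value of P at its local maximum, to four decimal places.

By the product rule, P'(w) = (-(3/2)w - 6)·e^(w/2). Since e^(w/2) > 0, the only critical point is w = -4.
P''(-4) has the same sign as -3/2 < 0, so this is a local maximum.
P(-4) = (6)·e^(-2) ≈ 0.8120.

0.8120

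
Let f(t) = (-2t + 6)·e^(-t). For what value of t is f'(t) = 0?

4

f'(t) = (-2)·e^(-t) + (-2t + 6)·(-1)·e^(-t) = (2t - 8)·e^(-t). Since e^(-t) > 0, the only critical point is t = 4.
f''(4) has the same sign as 2 > 0, so this is a local minimum.
f(4) = (-2)·e^(-4) ≈ -0.0366.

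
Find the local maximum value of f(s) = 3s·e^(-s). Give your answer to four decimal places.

1.1036

f'(s) = 3·e^(-s) + (3s)·(-1)·e^(-s) = (-3s + 3)·e^(-s). Since e^(-s) > 0, the only critical point is s = 1.
f''(1) has the same sign as -3 < 0, so this is a local maximum.
f(1) = (3)·e^(-1) ≈ 1.1036.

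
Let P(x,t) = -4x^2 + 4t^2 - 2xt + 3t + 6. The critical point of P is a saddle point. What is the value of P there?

∂P/∂x = -8x - 2t = 0 and ∂P/∂t = -2x + 8t + 3 = 0, so (x, t) = (3/34, -6/17).
The Hessian has P_{xx} = -8, P_{tt} = 8, P_{xt} = -2, giving D = -68 < 0, so the point is a saddle point.
P(3/34, -6/17) = 93/17.

93/17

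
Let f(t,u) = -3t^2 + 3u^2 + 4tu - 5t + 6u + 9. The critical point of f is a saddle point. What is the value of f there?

∂f/∂t = -6t + 4u - 5 = 0 and ∂f/∂u = 4t + 6u + 6 = 0, so (t, u) = (-27/26, -4/13).
The Hessian has f_{tt} = -6, f_{uu} = 6, f_{tu} = 4, giving D = -52 < 0, so the point is a saddle point.
f(-27/26, -4/13) = 555/52.

555/52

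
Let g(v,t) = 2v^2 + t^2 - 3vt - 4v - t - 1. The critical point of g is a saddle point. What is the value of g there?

∂g/∂v = 4v - 3t - 4 = 0 and ∂g/∂t = -3v + 2t - 1 = 0, so (v, t) = (-11, -16).
The Hessian has g_{vv} = 4, g_{tt} = 2, g_{vt} = -3, giving D = -1 < 0, so the point is a saddle point.
g(-11, -16) = 29.

29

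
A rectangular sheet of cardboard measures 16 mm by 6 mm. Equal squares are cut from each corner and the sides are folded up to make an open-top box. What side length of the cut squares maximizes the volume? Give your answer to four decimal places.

With cut size x, the volume is V(x) = x(16 − 2x)(6 − 2x) for 0 < x < 3.
V'(x) = 12x^2 − 88x + 96. Setting V'(x) = 0 gives x ≈ 1.3333 (the root in (0, 3)).
V''(x) = 24x − 88 is negative there, so this is the maximum; V ≈ 59.2593.

1.3333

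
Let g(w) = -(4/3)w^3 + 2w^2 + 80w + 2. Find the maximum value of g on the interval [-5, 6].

856/3

The derivative is -4w^2 + 4w + 80, which vanishes at w = -4 and w = 5.
Candidates: g(-5) = -544/3; g(-4) = -602/3; g(5) = 856/3; g(6) = 266.
The maximum over the interval is 856/3, attained at w = 5.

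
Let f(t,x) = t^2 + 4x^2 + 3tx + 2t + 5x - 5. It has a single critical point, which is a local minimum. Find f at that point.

∂f/∂t = 2t + 3x + 2 = 0 and ∂f/∂x = 3t + 8x + 5 = 0, so (t, x) = (-1/7, -4/7).
The Hessian has f_{tt} = 2, f_{xx} = 8, f_{tx} = 3, giving D = 7 > 0 with f_{tt} > 0, so the point is a local minimum.
f(-1/7, -4/7) = -46/7.

-46/7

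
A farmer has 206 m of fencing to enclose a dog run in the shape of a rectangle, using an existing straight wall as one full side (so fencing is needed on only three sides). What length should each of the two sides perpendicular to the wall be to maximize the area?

Let the sides perpendicular to the wall have length x and the parallel side y, so 2x + y = 206 and the area is A = xy = x(206 − 2x).
A'(x) = 206 − 4x = 0 gives x = 103/2, and A''(x) = −4 < 0 confirms a maximum.
Then y = 206 − 2·103/2 = 103 and A = 10609/2.

103/2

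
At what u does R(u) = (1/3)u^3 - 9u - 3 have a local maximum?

-3

R'(u) = u^2 - 9 = 0 at u = -3, 3.
R''(u) = 2u. R''(-3) = -6 < 0 ⇒ local maximum; R''(3) = 6 > 0 ⇒ local minimum.
The local maximum is R(-3) = 15.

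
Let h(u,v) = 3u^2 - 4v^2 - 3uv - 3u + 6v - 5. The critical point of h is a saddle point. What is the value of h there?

-89/19

∂h/∂u = 6u - 3v - 3 = 0 and ∂h/∂v = -3u - 8v + 6 = 0, so (u, v) = (14/19, 9/19).
The Hessian has h_{uu} = 6, h_{vv} = -8, h_{uv} = -3, giving D = -57 < 0, so the point is a saddle point.
h(14/19, 9/19) = -89/19.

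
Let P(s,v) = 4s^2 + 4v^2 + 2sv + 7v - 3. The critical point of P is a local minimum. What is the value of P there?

-94/15

∂P/∂s = 8s + 2v = 0 and ∂P/∂v = 2s + 8v + 7 = 0, so (s, v) = (7/30, -14/15).
The Hessian has P_{ss} = 8, P_{vv} = 8, P_{sv} = 2, giving D = 60 > 0 with P_{ss} > 0, so the point is a local minimum.
P(7/30, -14/15) = -94/15.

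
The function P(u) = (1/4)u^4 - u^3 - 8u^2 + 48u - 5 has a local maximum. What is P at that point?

P'(u) = u^3 - 3u^2 - 16u + 48 = 0 at u = -4, 3, 4.
P''(u) = 3u^2 - 6u - 16. P''(-4) = 56 > 0 ⇒ local minimum; P''(3) = -7 < 0 ⇒ local maximum; P''(4) = 8 > 0 ⇒ local minimum.
So the local maximum value is P(3) = 241/4.

241/4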